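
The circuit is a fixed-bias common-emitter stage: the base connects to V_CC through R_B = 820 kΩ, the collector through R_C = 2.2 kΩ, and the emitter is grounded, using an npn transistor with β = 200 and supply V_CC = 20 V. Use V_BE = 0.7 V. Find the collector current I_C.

I_C ≈ 4.7 mA

Base loop: V_CC = I_B·R_B + V_BE, so I_B = (20 − 0.7)/820 kΩ = 0.0235 mA.
In the active region I_C = β·I_B = 200 × 0.0235 = 4.71 mA.
Collector loop: V_CE = V_CC − I_C·R_C = 20 − 4.71×2.2 = 9.64 V.
Since V_CE = 9.64 V > V_CE(sat) ≈ 0.2 V, the transistor is in the active region as assumed.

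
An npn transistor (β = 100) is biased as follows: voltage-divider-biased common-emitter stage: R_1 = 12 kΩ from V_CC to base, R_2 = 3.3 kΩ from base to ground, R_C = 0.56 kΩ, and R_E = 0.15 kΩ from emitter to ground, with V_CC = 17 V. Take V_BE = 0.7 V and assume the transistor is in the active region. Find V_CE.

V_CE ≈ 5.1 V

Thevenize the base divider: V_Th = V_CC·R_2/(R_1+R_2) = 17×3.3/15.3 = 3.67 V, R_Th = R_1‖R_2 = 2.59 kΩ.
Base-emitter loop: V_Th = I_B·R_Th + V_BE + (β+1)I_B·R_E, so I_B = (3.67 − 0.7) / (2.59 + 101×0.15) = 0.167 mA.
I_C = β·I_B = 100×0.167 = 16.7 mA, and I_E = (β+1)I_B = 16.9 mA.
V_CE = V_CC − I_C·R_C − I_E·R_E = 17 − 16.7×0.56 − 16.9×0.15 = 5.1 V.
V_CE = 5.1 V > 0.2 V confirms active-region operation.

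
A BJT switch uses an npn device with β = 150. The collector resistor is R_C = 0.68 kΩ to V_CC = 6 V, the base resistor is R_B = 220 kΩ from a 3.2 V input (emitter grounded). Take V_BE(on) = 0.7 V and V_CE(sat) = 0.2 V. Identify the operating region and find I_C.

active; I_C ≈ 1.7 mA

Assume active. Base-emitter loop: I_B = (V_BB − V_BE)/R_B = (3.2 − 0.7)/220 = 0.0114 mA.
I_C = β·I_B = 150×0.0114 = 1.7 mA.
V_CE = V_CC − I_C·R_C = 6 − 1.7×0.68 = 4.84 V > V_CE(sat), so the active-region assumption holds.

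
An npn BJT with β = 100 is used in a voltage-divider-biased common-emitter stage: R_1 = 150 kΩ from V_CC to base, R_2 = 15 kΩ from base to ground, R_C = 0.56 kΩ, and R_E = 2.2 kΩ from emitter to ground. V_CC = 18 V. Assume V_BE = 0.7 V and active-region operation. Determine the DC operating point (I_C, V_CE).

Thevenize the base divider: V_Th = V_CC·R_2/(R_1+R_2) = 18×15/165 = 1.64 V, R_Th = R_1‖R_2 = 13.6 kΩ.
Base-emitter loop: V_Th = I_B·R_Th + V_BE + (β+1)I_B·R_E, so I_B = (1.64 − 0.7) / (13.6 + 101×2.2) = 0.00397 mA.
I_C = β·I_B = 100×0.00397 = 0.397 mA, and I_E = (β+1)I_B = 0.401 mA.
V_CE = V_CC − I_C·R_C − I_E·R_E = 18 − 0.397×0.56 − 0.401×2.2 = 16.9 V.
V_CE = 16.9 V > 0.2 V confirms active-region operation.

I_C ≈ 0.4 mA, V_CE ≈ 17 V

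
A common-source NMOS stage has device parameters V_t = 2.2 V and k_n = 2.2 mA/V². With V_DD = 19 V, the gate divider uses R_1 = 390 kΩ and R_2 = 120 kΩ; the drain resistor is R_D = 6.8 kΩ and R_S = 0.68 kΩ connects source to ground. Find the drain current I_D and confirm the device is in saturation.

I_D ≈ 1.6 mA

V_G = V_DD·R_2/(R_1+R_2) = 19×120/510 = 4.47 V.
Assume saturation: I_D = (k_n/2)(V_GS − V_t)² with V_GS = V_G − I_D·R_S = 4.47 − 0.68·I_D.
Substituting gives 0.509·I_D² − 4.4·I_D + 5.67 = 0, with roots I_D = 1.58 or 7.07 mA.
The root I_D = 7.07 mA gives V_GS = -0.335 V ≤ V_t, so take I_D = 1.58 mA.
Then V_GS = 3.4 V and V_DS = V_DD − I_D(R_D+R_S) = 19 − 1.58×7.48 = 7.2 V.
Saturation requires V_DS ≥ V_GS − V_t = 1.2 V; 7.2 ≥ 1.2 ✓.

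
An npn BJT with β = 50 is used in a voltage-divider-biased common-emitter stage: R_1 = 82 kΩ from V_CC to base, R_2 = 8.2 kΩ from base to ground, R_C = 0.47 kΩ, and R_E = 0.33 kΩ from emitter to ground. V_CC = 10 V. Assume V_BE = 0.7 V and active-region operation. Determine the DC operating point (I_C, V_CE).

Thevenize the base divider: V_Th = V_CC·R_2/(R_1+R_2) = 10×8.2/90.2 = 0.909 V, R_Th = R_1‖R_2 = 7.45 kΩ.
Base-emitter loop: V_Th = I_B·R_Th + V_BE + (β+1)I_B·R_E, so I_B = (0.909 − 0.7) / (7.45 + 51×0.33) = 0.00861 mA.
I_C = β·I_B = 50×0.00861 = 0.431 mA, and I_E = (β+1)I_B = 0.439 mA.
V_CE = V_CC − I_C·R_C − I_E·R_E = 10 − 0.431×0.47 − 0.439×0.33 = 9.65 V.
V_CE = 9.65 V > 0.2 V confirms active-region operation.

I_C ≈ 0.43 mA, V_CE ≈ 9.7 V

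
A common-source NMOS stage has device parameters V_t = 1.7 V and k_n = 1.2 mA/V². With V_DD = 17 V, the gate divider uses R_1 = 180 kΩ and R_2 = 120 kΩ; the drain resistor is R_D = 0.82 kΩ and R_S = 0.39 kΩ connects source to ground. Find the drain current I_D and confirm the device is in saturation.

V_G = V_DD·R_2/(R_1+R_2) = 17×120/300 = 6.8 V.
Assume saturation: I_D = (k_n/2)(V_GS − V_t)² with V_GS = V_G − I_D·R_S = 6.8 − 0.39·I_D.
Substituting gives 0.0913·I_D² − 3.39·I_D + 15.6 = 0, with roots I_D = 5.39 or 31.7 mA.
The root I_D = 31.7 mA gives V_GS = -5.57 V ≤ V_t, so take I_D = 5.39 mA.
Then V_GS = 4.7 V and V_DS = V_DD − I_D(R_D+R_S) = 17 − 5.39×1.21 = 10.5 V.
Saturation requires V_DS ≥ V_GS − V_t = 3 V; 10.5 ≥ 3 ✓.

I_D ≈ 5.4 mA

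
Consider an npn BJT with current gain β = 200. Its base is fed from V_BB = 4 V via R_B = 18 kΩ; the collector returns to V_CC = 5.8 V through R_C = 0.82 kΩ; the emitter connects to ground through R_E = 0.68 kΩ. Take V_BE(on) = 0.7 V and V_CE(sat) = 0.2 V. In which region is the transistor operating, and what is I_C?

saturation; I_C ≈ 3.7 mA

Assume active: I_B = (4 − 0.7)/(18 + 201×0.68) = 0.0213 mA, I_C = β·I_B = 4.27 mA.
Then V_CE = 5.8 − 4.27×0.82 − 4.29×0.68 = -0.615 V < 0.2 V — the active assumption fails.
Re-solve with V_CE = 0.2 V. KCL at the emitter: V_E/R_E = (V_BB−0.7−V_E)/R_B + (V_CC−0.2−V_E)/R_C, giving V_E = 2.55 V.
I_C = (V_CC − 0.2 − V_E)/R_C = (5.6 − 2.55)/0.82 = 3.71 mA.
Check: I_B = (3.3 − 2.55)/18 = 0.0414 mA, and β·I_B = 8.29 mA > I_C, confirming saturation.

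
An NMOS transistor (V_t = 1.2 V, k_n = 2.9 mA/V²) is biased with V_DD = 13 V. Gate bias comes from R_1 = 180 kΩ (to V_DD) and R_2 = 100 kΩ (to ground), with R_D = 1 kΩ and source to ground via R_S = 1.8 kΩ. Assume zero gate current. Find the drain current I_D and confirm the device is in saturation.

I_D ≈ 1.4 mA

V_G = V_DD·R_2/(R_1+R_2) = 13×100/280 = 4.64 V.
Assume saturation: I_D = (k_n/2)(V_GS − V_t)² with V_GS = V_G − I_D·R_S = 4.64 − 1.8·I_D.
Substituting gives 4.7·I_D² − 19·I_D + 17.2 = 0, with roots I_D = 1.37 or 2.67 mA.
The root I_D = 2.67 mA gives V_GS = -0.156 V ≤ V_t, so take I_D = 1.37 mA.
Then V_GS = 2.17 V and V_DS = V_DD − I_D(R_D+R_S) = 13 − 1.37×2.8 = 9.16 V.
Saturation requires V_DS ≥ V_GS − V_t = 0.973 V; 9.16 ≥ 0.973 ✓.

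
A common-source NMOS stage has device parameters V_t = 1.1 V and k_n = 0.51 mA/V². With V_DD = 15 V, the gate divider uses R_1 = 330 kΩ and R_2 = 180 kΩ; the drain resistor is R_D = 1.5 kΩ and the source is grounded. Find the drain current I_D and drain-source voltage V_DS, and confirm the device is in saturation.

I_D ≈ 4.5 mA, V_DS ≈ 8.3 V

V_G = V_DD·R_2/(R_1+R_2) = 15×180/510 = 5.29 V. With the source grounded, V_GS = V_G = 5.29 V.
Assume saturation: I_D = (k_n/2)(V_GS − V_t)² = (0.51/2)×(5.29 − 1.1)² = 0.255×4.19² = 4.49 mA.
V_DS = V_DD − I_D·R_D = 15 − 4.49×1.5 = 8.27 V.
Saturation requires V_DS ≥ V_GS − V_t = 4.19 V; 8.27 ≥ 4.19 ✓.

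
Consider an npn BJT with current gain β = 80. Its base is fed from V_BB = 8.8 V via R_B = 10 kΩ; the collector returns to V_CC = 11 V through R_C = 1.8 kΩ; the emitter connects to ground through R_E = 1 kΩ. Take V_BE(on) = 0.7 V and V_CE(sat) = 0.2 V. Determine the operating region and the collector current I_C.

Assume active: I_B = (8.8 − 0.7)/(10 + 81×1) = 0.089 mA, I_C = β·I_B = 7.12 mA.
Then V_CE = 11 − 7.12×1.8 − 7.21×1 = -9.03 V < 0.2 V — the active assumption fails.
Re-solve with V_CE = 0.2 V. KCL at the emitter: V_E/R_E = (V_BB−0.7−V_E)/R_B + (V_CC−0.2−V_E)/R_C, giving V_E = 4.11 V.
I_C = (V_CC − 0.2 − V_E)/R_C = (10.8 − 4.11)/1.8 = 3.71 mA.
Check: I_B = (8.1 − 4.11)/10 = 0.399 mA, and β·I_B = 31.9 mA > I_C, confirming saturation.

saturation; I_C ≈ 3.7 mA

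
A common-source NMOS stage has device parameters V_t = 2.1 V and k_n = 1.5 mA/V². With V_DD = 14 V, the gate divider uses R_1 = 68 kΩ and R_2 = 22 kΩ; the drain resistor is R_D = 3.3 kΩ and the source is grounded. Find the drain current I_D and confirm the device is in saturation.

I_D ≈ 1.3 mA

V_G = V_DD·R_2/(R_1+R_2) = 14×22/90 = 3.42 V. With the source grounded, V_GS = V_G = 3.42 V.
Assume saturation: I_D = (k_n/2)(V_GS − V_t)² = (1.5/2)×(3.42 − 2.1)² = 0.75×1.32² = 1.31 mA.
V_DS = V_DD − I_D·R_D = 14 − 1.31×3.3 = 9.67 V.
Saturation requires V_DS ≥ V_GS − V_t = 1.32 V; 9.67 ≥ 1.32 ✓.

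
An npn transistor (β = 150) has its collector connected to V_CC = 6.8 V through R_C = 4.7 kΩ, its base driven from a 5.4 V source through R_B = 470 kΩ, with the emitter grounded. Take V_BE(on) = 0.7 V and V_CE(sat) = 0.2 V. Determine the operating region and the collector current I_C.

Assume active: I_B = (5.4 − 0.7)/470 = 0.01 mA, giving I_C = β·I_B = 1.5 mA.
But then V_CE = 6.8 − 1.5×4.7 = -0.25 V < V_CE(sat) = 0.2 V — impossible in the active region.
So the transistor is saturated. With V_CE = 0.2 V, I_C = (V_CC − 0.2)/R_C = 6.6/4.7 = 1.4 mA.
Check: β·I_B = 1.5 mA > I_C = 1.4 mA, confirming saturation.

saturation; I_C ≈ 1.4 mA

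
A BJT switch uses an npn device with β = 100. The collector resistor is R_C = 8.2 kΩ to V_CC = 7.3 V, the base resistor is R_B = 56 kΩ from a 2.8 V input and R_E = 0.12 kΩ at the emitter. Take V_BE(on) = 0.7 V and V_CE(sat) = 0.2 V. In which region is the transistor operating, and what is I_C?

saturation; I_C ≈ 0.85 mA

Assume active: I_B = (2.8 − 0.7)/(56 + 101×0.12) = 0.0308 mA, I_C = β·I_B = 3.08 mA.
Then V_CE = 7.3 − 3.08×8.2 − 3.11×0.12 = -18.4 V < 0.2 V — the active assumption fails.
Re-solve with V_CE = 0.2 V. KCL at the emitter: V_E/R_E = (V_BB−0.7−V_E)/R_B + (V_CC−0.2−V_E)/R_C, giving V_E = 0.107 V.
I_C = (V_CC − 0.2 − V_E)/R_C = (7.1 − 0.107)/8.2 = 0.853 mA.
Check: I_B = (2.1 − 0.107)/56 = 0.0356 mA, and β·I_B = 3.56 mA > I_C, confirming saturation.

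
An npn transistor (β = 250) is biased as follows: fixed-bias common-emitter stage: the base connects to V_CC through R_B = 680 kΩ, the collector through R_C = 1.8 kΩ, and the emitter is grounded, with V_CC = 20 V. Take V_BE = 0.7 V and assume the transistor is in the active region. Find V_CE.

Base loop: V_CC = I_B·R_B + V_BE, so I_B = (20 − 0.7)/680 kΩ = 0.0284 mA.
In the active region I_C = β·I_B = 250 × 0.0284 = 7.1 mA.
Collector loop: V_CE = V_CC − I_C·R_C = 20 − 7.1×1.8 = 7.23 V.
Since V_CE = 7.23 V > V_CE(sat) ≈ 0.2 V, the transistor is in the active region as assumed.

V_CE ≈ 7.2 V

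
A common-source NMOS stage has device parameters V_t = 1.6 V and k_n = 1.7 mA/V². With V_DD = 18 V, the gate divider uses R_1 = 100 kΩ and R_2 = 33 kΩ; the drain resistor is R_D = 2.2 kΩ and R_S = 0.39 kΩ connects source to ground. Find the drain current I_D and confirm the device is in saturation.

I_D ≈ 2.7 mA

V_G = V_DD·R_2/(R_1+R_2) = 18×33/133 = 4.47 V.
Assume saturation: I_D = (k_n/2)(V_GS − V_t)² with V_GS = V_G − I_D·R_S = 4.47 − 0.39·I_D.
Substituting gives 0.129·I_D² − 2.9·I_D + 6.98 = 0, with roots I_D = 2.74 or 19.7 mA.
The root I_D = 19.7 mA gives V_GS = -3.21 V ≤ V_t, so take I_D = 2.74 mA.
Then V_GS = 3.4 V and V_DS = V_DD − I_D(R_D+R_S) = 18 − 2.74×2.59 = 10.9 V.
Saturation requires V_DS ≥ V_GS − V_t = 1.8 V; 10.9 ≥ 1.8 ✓.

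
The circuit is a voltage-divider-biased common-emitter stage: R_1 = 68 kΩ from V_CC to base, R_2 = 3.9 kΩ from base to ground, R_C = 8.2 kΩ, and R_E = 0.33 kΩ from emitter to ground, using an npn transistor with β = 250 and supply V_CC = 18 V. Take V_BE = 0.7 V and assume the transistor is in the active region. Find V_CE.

Thevenize the base divider: V_Th = V_CC·R_2/(R_1+R_2) = 18×3.9/71.9 = 0.976 V, R_Th = R_1‖R_2 = 3.69 kΩ.
Base-emitter loop: V_Th = I_B·R_Th + V_BE + (β+1)I_B·R_E, so I_B = (0.976 − 0.7) / (3.69 + 251×0.33) = 0.00319 mA.
I_C = β·I_B = 250×0.00319 = 0.799 mA, and I_E = (β+1)I_B = 0.802 mA.
V_CE = V_CC − I_C·R_C − I_E·R_E = 18 − 0.799×8.2 − 0.802×0.33 = 11.2 V.
V_CE = 11.2 V > 0.2 V confirms active-region operation.

V_CE ≈ 11 V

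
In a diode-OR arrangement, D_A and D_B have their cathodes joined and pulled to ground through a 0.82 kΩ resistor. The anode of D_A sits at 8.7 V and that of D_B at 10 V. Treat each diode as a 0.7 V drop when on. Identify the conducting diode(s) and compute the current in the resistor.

Assume both conduct. Then node N would need to be at both 8.7−0.7 = 8 V and 10−0.7 = 9.3 V, which is impossible.
Assume only D_B conducts: V_N = 10 − 0.7 = 9.3 V, so I_R = 9.3/0.82 = 11.3 mA.
Check D_A: its anode-to-cathode voltage is 8.7 − 9.3 = -0.6 V < 0.7 V, so it is off. The assumption is consistent.

Only D_B conducts; I_R ≈ 11 mA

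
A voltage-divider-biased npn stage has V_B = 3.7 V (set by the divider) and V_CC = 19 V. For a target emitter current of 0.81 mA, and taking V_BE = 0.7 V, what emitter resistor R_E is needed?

R_E ≈ 3.7 kΩ

V_E = V_B − V_BE = 3.7 − 0.7 = 3 V.
R_E = V_E / I_E = 3 / 0.81 = 3.7 kΩ.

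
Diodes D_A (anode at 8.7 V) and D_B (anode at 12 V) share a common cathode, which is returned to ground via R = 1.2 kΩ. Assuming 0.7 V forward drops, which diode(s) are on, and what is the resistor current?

Only D_B conducts; I_R ≈ 9.4 mA

Assume both conduct. Then node N would need to be at both 8.7−0.7 = 8 V and 12−0.7 = 11.3 V, which is impossible.
Assume only D_B conducts: V_N = 12 − 0.7 = 11.3 V, so I_R = 11.3/1.2 = 9.42 mA.
Check D_A: its anode-to-cathode voltage is 8.7 − 11.3 = -2.6 V < 0.7 V, so it is off. The assumption is consistent.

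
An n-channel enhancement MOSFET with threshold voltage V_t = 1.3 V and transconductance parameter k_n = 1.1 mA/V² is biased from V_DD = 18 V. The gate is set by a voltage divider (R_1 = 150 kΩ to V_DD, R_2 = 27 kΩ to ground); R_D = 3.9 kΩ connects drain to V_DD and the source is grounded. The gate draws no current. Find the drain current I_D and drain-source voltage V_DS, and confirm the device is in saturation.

V_G = V_DD·R_2/(R_1+R_2) = 18×27/177 = 2.75 V. With the source grounded, V_GS = V_G = 2.75 V.
Assume saturation: I_D = (k_n/2)(V_GS − V_t)² = (1.1/2)×(2.75 − 1.3)² = 0.55×1.45² = 1.15 mA.
V_DS = V_DD − I_D·R_D = 18 − 1.15×3.9 = 13.5 V.
Saturation requires V_DS ≥ V_GS − V_t = 1.45 V; 13.5 ≥ 1.45 ✓.

I_D ≈ 1.1 mA, V_DS ≈ 14 V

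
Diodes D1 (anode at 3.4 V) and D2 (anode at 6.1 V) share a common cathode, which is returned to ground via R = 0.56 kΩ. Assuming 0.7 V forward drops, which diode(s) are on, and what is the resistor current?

Assume both conduct. Then node N would need to be at both 3.4−0.7 = 2.7 V and 6.1−0.7 = 5.4 V, which is impossible.
Assume only D2 conducts: V_N = 6.1 − 0.7 = 5.4 V, so I_R = 5.4/0.56 = 9.64 mA.
Check D1: its anode-to-cathode voltage is 3.4 − 5.4 = -2 V < 0.7 V, so it is off. The assumption is consistent.

Only D2 conducts; I_R ≈ 9.6 mA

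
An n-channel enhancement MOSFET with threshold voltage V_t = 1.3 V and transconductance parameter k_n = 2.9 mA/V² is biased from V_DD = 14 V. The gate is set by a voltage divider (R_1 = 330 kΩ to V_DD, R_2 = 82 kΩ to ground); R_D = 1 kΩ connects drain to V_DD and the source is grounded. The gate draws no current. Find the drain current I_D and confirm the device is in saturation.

V_G = V_DD·R_2/(R_1+R_2) = 14×82/412 = 2.79 V. With the source grounded, V_GS = V_G = 2.79 V.
Assume saturation: I_D = (k_n/2)(V_GS − V_t)² = (2.9/2)×(2.79 − 1.3)² = 1.45×1.49² = 3.2 mA.
V_DS = V_DD − I_D·R_D = 14 − 3.2×1 = 10.8 V.
Saturation requires V_DS ≥ V_GS − V_t = 1.49 V; 10.8 ≥ 1.49 ✓.

I_D ≈ 3.2 mA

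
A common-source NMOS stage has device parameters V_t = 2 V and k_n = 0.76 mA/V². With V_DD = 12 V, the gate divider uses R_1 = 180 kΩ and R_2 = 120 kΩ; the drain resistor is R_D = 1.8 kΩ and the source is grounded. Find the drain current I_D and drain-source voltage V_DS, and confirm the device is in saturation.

I_D ≈ 3 mA, V_DS ≈ 6.6 V

V_G = V_DD·R_2/(R_1+R_2) = 12×120/300 = 4.8 V. With the source grounded, V_GS = V_G = 4.8 V.
Assume saturation: I_D = (k_n/2)(V_GS − V_t)² = (0.76/2)×(4.8 − 2)² = 0.38×2.8² = 2.98 mA.
V_DS = V_DD − I_D·R_D = 12 − 2.98×1.8 = 6.64 V.
Saturation requires V_DS ≥ V_GS − V_t = 2.8 V; 6.64 ≥ 2.8 ✓.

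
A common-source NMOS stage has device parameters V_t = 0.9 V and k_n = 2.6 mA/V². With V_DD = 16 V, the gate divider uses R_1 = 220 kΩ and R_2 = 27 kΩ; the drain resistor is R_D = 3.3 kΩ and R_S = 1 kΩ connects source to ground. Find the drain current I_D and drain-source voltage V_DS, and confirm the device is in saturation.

I_D ≈ 0.34 mA, V_DS ≈ 15 V

V_G = V_DD·R_2/(R_1+R_2) = 16×27/247 = 1.75 V.
Assume saturation: I_D = (k_n/2)(V_GS − V_t)² with V_GS = V_G − I_D·R_S = 1.75 − 1·I_D.
Substituting gives 1.3·I_D² − 3.21·I_D + 0.937 = 0, with roots I_D = 0.339 or 2.13 mA.
The root I_D = 2.13 mA gives V_GS = -0.38 V ≤ V_t, so take I_D = 0.339 mA.
Then V_GS = 1.41 V and V_DS = V_DD − I_D(R_D+R_S) = 16 − 0.339×4.3 = 14.5 V.
Saturation requires V_DS ≥ V_GS − V_t = 0.51 V; 14.5 ≥ 0.51 ✓.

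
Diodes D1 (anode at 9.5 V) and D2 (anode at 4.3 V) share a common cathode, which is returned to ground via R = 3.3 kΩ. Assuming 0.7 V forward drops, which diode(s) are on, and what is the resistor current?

Only D1 conducts; I_R ≈ 2.7 mA

Assume both conduct. Then node N would need to be at both 9.5−0.7 = 8.8 V and 4.3−0.7 = 3.6 V, which is impossible.
Assume only D1 conducts: V_N = 9.5 − 0.7 = 8.8 V, so I_R = 8.8/3.3 = 2.67 mA.
Check D2: its anode-to-cathode voltage is 4.3 − 8.8 = -4.5 V < 0.7 V, so it is off. The assumption is consistent.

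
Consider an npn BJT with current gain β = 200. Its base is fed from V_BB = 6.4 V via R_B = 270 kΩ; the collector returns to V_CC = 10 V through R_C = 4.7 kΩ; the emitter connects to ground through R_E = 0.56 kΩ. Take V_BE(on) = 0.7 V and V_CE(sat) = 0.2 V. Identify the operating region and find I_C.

saturation; I_C ≈ 1.9 mA

Assume active: I_B = (6.4 − 0.7)/(270 + 201×0.56) = 0.0149 mA, I_C = β·I_B = 2.98 mA.
Then V_CE = 10 − 2.98×4.7 − 2.99×0.56 = -5.68 V < 0.2 V — the active assumption fails.
Re-solve with V_CE = 0.2 V. KCL at the emitter: V_E/R_E = (V_BB−0.7−V_E)/R_B + (V_CC−0.2−V_E)/R_C, giving V_E = 1.05 V.
I_C = (V_CC − 0.2 − V_E)/R_C = (9.8 − 1.05)/4.7 = 1.86 mA.
Check: I_B = (5.7 − 1.05)/270 = 0.0172 mA, and β·I_B = 3.44 mA > I_C, confirming saturation.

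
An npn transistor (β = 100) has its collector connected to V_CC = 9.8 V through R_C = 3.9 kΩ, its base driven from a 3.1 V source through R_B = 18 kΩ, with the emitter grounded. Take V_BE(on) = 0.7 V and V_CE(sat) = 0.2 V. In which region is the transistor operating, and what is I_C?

Assume active: I_B = (3.1 − 0.7)/18 = 0.133 mA, giving I_C = β·I_B = 13.3 mA.
But then V_CE = 9.8 − 13.3×3.9 = -42.2 V < V_CE(sat) = 0.2 V — impossible in the active region.
So the transistor is saturated. With V_CE = 0.2 V, I_C = (V_CC − 0.2)/R_C = 9.6/3.9 = 2.46 mA.
Check: β·I_B = 13.3 mA > I_C = 2.46 mA, confirming saturation.

saturation; I_C ≈ 2.5 mA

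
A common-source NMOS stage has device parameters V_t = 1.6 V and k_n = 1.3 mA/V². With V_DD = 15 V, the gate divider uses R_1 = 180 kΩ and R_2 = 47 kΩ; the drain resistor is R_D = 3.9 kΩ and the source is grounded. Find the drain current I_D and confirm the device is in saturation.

V_G = V_DD·R_2/(R_1+R_2) = 15×47/227 = 3.11 V. With the source grounded, V_GS = V_G = 3.11 V.
Assume saturation: I_D = (k_n/2)(V_GS − V_t)² = (1.3/2)×(3.11 − 1.6)² = 0.65×1.51² = 1.47 mA.
V_DS = V_DD − I_D·R_D = 15 − 1.47×3.9 = 9.25 V.
Saturation requires V_DS ≥ V_GS − V_t = 1.51 V; 9.25 ≥ 1.51 ✓.

I_D ≈ 1.5 mA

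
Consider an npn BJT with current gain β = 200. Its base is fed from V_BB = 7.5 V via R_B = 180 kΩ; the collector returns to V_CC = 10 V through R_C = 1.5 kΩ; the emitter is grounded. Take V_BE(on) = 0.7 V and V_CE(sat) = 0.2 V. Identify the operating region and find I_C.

Assume active: I_B = (7.5 − 0.7)/180 = 0.0378 mA, giving I_C = β·I_B = 7.56 mA.
But then V_CE = 10 − 7.56×1.5 = -1.33 V < V_CE(sat) = 0.2 V — impossible in the active region.
So the transistor is saturated. With V_CE = 0.2 V, I_C = (V_CC − 0.2)/R_C = 9.8/1.5 = 6.53 mA.
Check: β·I_B = 7.56 mA > I_C = 6.53 mA, confirming saturation.

saturation; I_C ≈ 6.5 mA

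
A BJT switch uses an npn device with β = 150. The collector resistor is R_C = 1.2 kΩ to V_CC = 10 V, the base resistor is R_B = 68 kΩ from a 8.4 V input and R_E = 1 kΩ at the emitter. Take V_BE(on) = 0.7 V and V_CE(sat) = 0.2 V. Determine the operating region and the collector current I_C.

Assume active: I_B = (8.4 − 0.7)/(68 + 151×1) = 0.0352 mA, I_C = β·I_B = 5.27 mA.
Then V_CE = 10 − 5.27×1.2 − 5.31×1 = -1.64 V < 0.2 V — the active assumption fails.
Re-solve with V_CE = 0.2 V. KCL at the emitter: V_E/R_E = (V_BB−0.7−V_E)/R_B + (V_CC−0.2−V_E)/R_C, giving V_E = 4.48 V.
I_C = (V_CC − 0.2 − V_E)/R_C = (9.8 − 4.48)/1.2 = 4.43 mA.
Check: I_B = (7.7 − 4.48)/68 = 0.0473 mA, and β·I_B = 7.1 mA > I_C, confirming saturation.

saturation; I_C ≈ 4.4 mA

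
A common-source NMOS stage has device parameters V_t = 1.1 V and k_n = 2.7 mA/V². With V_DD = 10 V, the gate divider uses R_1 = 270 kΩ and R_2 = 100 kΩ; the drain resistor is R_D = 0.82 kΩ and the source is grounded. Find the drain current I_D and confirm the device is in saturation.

I_D ≈ 3.5 mA

V_G = V_DD·R_2/(R_1+R_2) = 10×100/370 = 2.7 V. With the source grounded, V_GS = V_G = 2.7 V.
Assume saturation: I_D = (k_n/2)(V_GS − V_t)² = (2.7/2)×(2.7 − 1.1)² = 1.35×1.6² = 3.47 mA.
V_DS = V_DD − I_D·R_D = 10 − 3.47×0.82 = 7.16 V.
Saturation requires V_DS ≥ V_GS − V_t = 1.6 V; 7.16 ≥ 1.6 ✓.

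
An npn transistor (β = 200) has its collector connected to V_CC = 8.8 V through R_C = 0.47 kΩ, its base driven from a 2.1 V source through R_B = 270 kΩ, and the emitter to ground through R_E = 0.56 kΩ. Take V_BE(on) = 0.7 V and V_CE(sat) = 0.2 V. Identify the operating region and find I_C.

active; I_C ≈ 0.73 mA

Assume active. Base-emitter loop: I_B = (V_BB − V_BE)/(R_B + (β+1)R_E) = (2.1 − 0.7)/(270 + 201×0.56) = 0.00366 mA.
I_C = β·I_B = 200×0.00366 = 0.732 mA.
V_CE = V_CC − I_C·R_C − I_E·R_E = 8.8 − 0.732×0.47 − 0.736×0.56 = 8.04 V > V_CE(sat), so the active-region assumption holds.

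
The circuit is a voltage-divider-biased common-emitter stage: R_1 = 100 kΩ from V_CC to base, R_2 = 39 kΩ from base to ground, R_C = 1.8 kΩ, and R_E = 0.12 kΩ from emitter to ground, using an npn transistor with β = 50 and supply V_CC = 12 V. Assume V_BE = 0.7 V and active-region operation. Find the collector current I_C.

Thevenize the base divider: V_Th = V_CC·R_2/(R_1+R_2) = 12×39/139 = 3.37 V, R_Th = R_1‖R_2 = 28.1 kΩ.
Base-emitter loop: V_Th = I_B·R_Th + V_BE + (β+1)I_B·R_E, so I_B = (3.37 − 0.7) / (28.1 + 51×0.12) = 0.078 mA.
I_C = β·I_B = 50×0.078 = 3.9 mA, and I_E = (β+1)I_B = 3.98 mA.
V_CE = V_CC − I_C·R_C − I_E·R_E = 12 − 3.9×1.8 − 3.98×0.12 = 4.5 V.
V_CE = 4.5 V > 0.2 V confirms active-region operation.

I_C ≈ 3.9 mA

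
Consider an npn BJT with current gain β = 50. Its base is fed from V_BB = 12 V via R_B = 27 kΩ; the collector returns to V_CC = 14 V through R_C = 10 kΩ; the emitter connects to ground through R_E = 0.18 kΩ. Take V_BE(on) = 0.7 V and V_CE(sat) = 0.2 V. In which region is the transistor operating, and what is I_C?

saturation; I_C ≈ 1.3 mA

Assume active: I_B = (12 − 0.7)/(27 + 51×0.18) = 0.312 mA, I_C = β·I_B = 15.6 mA.
Then V_CE = 14 − 15.6×10 − 15.9×0.18 = -145 V < 0.2 V — the active assumption fails.
Re-solve with V_CE = 0.2 V. KCL at the emitter: V_E/R_E = (V_BB−0.7−V_E)/R_B + (V_CC−0.2−V_E)/R_C, giving V_E = 0.316 V.
I_C = (V_CC − 0.2 − V_E)/R_C = (13.8 − 0.316)/10 = 1.35 mA.
Check: I_B = (11.3 − 0.316)/27 = 0.407 mA, and β·I_B = 20.3 mA > I_C, confirming saturation.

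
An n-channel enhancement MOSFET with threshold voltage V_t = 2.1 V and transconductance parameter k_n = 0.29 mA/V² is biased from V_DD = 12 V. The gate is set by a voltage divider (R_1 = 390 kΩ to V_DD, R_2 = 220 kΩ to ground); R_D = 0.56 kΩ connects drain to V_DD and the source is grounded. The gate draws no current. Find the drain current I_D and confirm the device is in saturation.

I_D ≈ 0.72 mA

V_G = V_DD·R_2/(R_1+R_2) = 12×220/610 = 4.33 V. With the source grounded, V_GS = V_G = 4.33 V.
Assume saturation: I_D = (k_n/2)(V_GS − V_t)² = (0.29/2)×(4.33 − 2.1)² = 0.145×2.23² = 0.72 mA.
V_DS = V_DD − I_D·R_D = 12 − 0.72×0.56 = 11.6 V.
Saturation requires V_DS ≥ V_GS − V_t = 2.23 V; 11.6 ≥ 2.23 ✓.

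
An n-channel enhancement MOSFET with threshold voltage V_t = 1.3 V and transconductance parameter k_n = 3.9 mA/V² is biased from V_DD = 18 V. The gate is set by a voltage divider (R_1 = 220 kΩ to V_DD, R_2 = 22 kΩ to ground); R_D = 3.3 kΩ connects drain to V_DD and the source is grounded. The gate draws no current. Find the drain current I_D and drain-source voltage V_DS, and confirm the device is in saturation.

I_D ≈ 0.22 mA, V_DS ≈ 17 V

V_G = V_DD·R_2/(R_1+R_2) = 18×22/242 = 1.64 V. With the source grounded, V_GS = V_G = 1.64 V.
Assume saturation: I_D = (k_n/2)(V_GS − V_t)² = (3.9/2)×(1.64 − 1.3)² = 1.95×0.336² = 0.221 mA.
V_DS = V_DD − I_D·R_D = 18 − 0.221×3.3 = 17.3 V.
Saturation requires V_DS ≥ V_GS − V_t = 0.336 V; 17.3 ≥ 0.336 ✓.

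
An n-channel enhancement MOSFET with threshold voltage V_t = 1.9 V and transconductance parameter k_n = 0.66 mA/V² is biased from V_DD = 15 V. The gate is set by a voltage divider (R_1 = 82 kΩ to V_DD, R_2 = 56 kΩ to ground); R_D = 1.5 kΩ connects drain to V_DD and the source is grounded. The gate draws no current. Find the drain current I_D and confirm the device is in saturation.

I_D ≈ 5.8 mA

V_G = V_DD·R_2/(R_1+R_2) = 15×56/138 = 6.09 V. With the source grounded, V_GS = V_G = 6.09 V.
Assume saturation: I_D = (k_n/2)(V_GS − V_t)² = (0.66/2)×(6.09 − 1.9)² = 0.33×4.19² = 5.79 mA.
V_DS = V_DD − I_D·R_D = 15 − 5.79×1.5 = 6.32 V.
Saturation requires V_DS ≥ V_GS − V_t = 4.19 V; 6.32 ≥ 4.19 ✓.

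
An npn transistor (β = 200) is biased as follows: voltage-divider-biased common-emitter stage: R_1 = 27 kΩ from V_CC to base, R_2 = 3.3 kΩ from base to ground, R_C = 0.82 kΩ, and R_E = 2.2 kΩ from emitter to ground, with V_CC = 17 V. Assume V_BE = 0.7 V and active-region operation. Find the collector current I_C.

I_C ≈ 0.52 mA

Thevenize the base divider: V_Th = V_CC·R_2/(R_1+R_2) = 17×3.3/30.3 = 1.85 V, R_Th = R_1‖R_2 = 2.94 kΩ.
Base-emitter loop: V_Th = I_B·R_Th + V_BE + (β+1)I_B·R_E, so I_B = (1.85 − 0.7) / (2.94 + 201×2.2) = 0.00259 mA.
I_C = β·I_B = 200×0.00259 = 0.517 mA, and I_E = (β+1)I_B = 0.52 mA.
V_CE = V_CC − I_C·R_C − I_E·R_E = 17 − 0.517×0.82 − 0.52×2.2 = 15.4 V.
V_CE = 15.4 V > 0.2 V confirms active-region operation.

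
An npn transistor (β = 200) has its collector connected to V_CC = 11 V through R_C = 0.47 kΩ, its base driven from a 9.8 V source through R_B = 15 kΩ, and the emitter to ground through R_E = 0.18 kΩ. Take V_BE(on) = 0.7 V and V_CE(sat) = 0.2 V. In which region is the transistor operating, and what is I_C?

saturation; I_C ≈ 17 mA

Assume active: I_B = (9.8 − 0.7)/(15 + 201×0.18) = 0.178 mA, I_C = β·I_B = 35.6 mA.
Then V_CE = 11 − 35.6×0.47 − 35.7×0.18 = -12.1 V < 0.2 V — the active assumption fails.
Re-solve with V_CE = 0.2 V. KCL at the emitter: V_E/R_E = (V_BB−0.7−V_E)/R_B + (V_CC−0.2−V_E)/R_C, giving V_E = 3.04 V.
I_C = (V_CC − 0.2 − V_E)/R_C = (10.8 − 3.04)/0.47 = 16.5 mA.
Check: I_B = (9.1 − 3.04)/15 = 0.404 mA, and β·I_B = 80.8 mA > I_C, confirming saturation.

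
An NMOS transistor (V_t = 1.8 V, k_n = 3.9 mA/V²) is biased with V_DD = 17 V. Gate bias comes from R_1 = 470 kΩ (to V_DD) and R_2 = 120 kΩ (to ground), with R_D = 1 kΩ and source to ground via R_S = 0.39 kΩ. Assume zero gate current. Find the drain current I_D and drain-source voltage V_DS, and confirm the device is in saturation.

I_D ≈ 1.8 mA, V_DS ≈ 15 V

V_G = V_DD·R_2/(R_1+R_2) = 17×120/590 = 3.46 V.
Assume saturation: I_D = (k_n/2)(V_GS − V_t)² with V_GS = V_G − I_D·R_S = 3.46 − 0.39·I_D.
Substituting gives 0.297·I_D² − 3.52·I_D + 5.36 = 0, with roots I_D = 1.79 or 10.1 mA.
The root I_D = 10.1 mA gives V_GS = -0.474 V ≤ V_t, so take I_D = 1.79 mA.
Then V_GS = 2.76 V and V_DS = V_DD − I_D(R_D+R_S) = 17 − 1.79×1.39 = 14.5 V.
Saturation requires V_DS ≥ V_GS − V_t = 0.959 V; 14.5 ≥ 0.959 ✓.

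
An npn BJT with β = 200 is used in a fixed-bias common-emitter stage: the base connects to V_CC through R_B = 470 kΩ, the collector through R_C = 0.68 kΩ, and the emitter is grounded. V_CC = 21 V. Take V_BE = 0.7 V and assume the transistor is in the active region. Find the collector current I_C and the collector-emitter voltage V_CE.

I_C ≈ 8.6 mA, V_CE ≈ 15 V

Base loop: V_CC = I_B·R_B + V_BE, so I_B = (21 − 0.7)/470 kΩ = 0.0432 mA.
In the active region I_C = β·I_B = 200 × 0.0432 = 8.64 mA.
Collector loop: V_CE = V_CC − I_C·R_C = 21 − 8.64×0.68 = 15.1 V.
Since V_CE = 15.1 V > V_CE(sat) ≈ 0.2 V, the transistor is in the active region as assumed.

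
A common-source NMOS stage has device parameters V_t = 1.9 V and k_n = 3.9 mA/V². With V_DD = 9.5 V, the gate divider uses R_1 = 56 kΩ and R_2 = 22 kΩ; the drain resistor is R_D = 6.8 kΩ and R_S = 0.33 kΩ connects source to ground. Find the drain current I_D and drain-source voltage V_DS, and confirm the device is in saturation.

I_D ≈ 0.63 mA, V_DS ≈ 5 V

V_G = V_DD·R_2/(R_1+R_2) = 9.5×22/78 = 2.68 V.
Assume saturation: I_D = (k_n/2)(V_GS − V_t)² with V_GS = V_G − I_D·R_S = 2.68 − 0.33·I_D.
Substituting gives 0.212·I_D² − 2·I_D + 1.18 = 0, with roots I_D = 0.634 or 8.8 mA.
The root I_D = 8.8 mA gives V_GS = -0.224 V ≤ V_t, so take I_D = 0.634 mA.
Then V_GS = 2.47 V and V_DS = V_DD − I_D(R_D+R_S) = 9.5 − 0.634×7.13 = 4.98 V.
Saturation requires V_DS ≥ V_GS − V_t = 0.57 V; 4.98 ≥ 0.57 ✓.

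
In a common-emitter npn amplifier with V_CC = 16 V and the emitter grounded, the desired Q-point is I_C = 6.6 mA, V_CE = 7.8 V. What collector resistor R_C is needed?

R_C ≈ 1.2 kΩ

Collector loop: V_CC = I_C·R_C + V_CE.
R_C = (V_CC − V_CE)/I_C = (16 − 7.8)/6.6 = 1.24 kΩ.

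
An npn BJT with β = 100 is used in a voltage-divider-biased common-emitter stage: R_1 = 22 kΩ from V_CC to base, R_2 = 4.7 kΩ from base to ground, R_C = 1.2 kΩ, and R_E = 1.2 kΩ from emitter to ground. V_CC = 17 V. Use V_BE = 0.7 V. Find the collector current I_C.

I_C ≈ 1.8 mA

Thevenize the base divider: V_Th = V_CC·R_2/(R_1+R_2) = 17×4.7/26.7 = 2.99 V, R_Th = R_1‖R_2 = 3.87 kΩ.
Base-emitter loop: V_Th = I_B·R_Th + V_BE + (β+1)I_B·R_E, so I_B = (2.99 − 0.7) / (3.87 + 101×1.2) = 0.0183 mA.
I_C = β·I_B = 100×0.0183 = 1.83 mA, and I_E = (β+1)I_B = 1.85 mA.
V_CE = V_CC − I_C·R_C − I_E·R_E = 17 − 1.83×1.2 − 1.85×1.2 = 12.6 V.
V_CE = 12.6 V > 0.2 V confirms active-region operation.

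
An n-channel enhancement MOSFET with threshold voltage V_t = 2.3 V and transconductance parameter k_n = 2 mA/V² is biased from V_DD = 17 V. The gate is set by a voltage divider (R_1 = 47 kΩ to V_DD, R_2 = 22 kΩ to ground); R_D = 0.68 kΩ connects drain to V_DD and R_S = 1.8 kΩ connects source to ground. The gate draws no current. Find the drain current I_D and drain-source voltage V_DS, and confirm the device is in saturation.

V_G = V_DD·R_2/(R_1+R_2) = 17×22/69 = 5.42 V.
Assume saturation: I_D = (k_n/2)(V_GS − V_t)² with V_GS = V_G − I_D·R_S = 5.42 − 1.8·I_D.
Substituting gives 3.24·I_D² − 12.2·I_D + 9.74 = 0, with roots I_D = 1.14 or 2.64 mA.
The root I_D = 2.64 mA gives V_GS = 0.677 V ≤ V_t, so take I_D = 1.14 mA.
Then V_GS = 3.37 V and V_DS = V_DD − I_D(R_D+R_S) = 17 − 1.14×2.48 = 14.2 V.
Saturation requires V_DS ≥ V_GS − V_t = 1.07 V; 14.2 ≥ 1.07 ✓.

I_D ≈ 1.1 mA, V_DS ≈ 14 V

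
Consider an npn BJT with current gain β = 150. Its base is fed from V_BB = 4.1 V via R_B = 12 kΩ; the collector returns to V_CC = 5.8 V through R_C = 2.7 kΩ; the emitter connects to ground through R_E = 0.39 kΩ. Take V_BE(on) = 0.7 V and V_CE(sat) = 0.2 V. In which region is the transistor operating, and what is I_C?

saturation; I_C ≈ 1.8 mA

Assume active: I_B = (4.1 − 0.7)/(12 + 151×0.39) = 0.048 mA, I_C = β·I_B = 7.19 mA.
Then V_CE = 5.8 − 7.19×2.7 − 7.24×0.39 = -16.4 V < 0.2 V — the active assumption fails.
Re-solve with V_CE = 0.2 V. KCL at the emitter: V_E/R_E = (V_BB−0.7−V_E)/R_B + (V_CC−0.2−V_E)/R_C, giving V_E = 0.781 V.
I_C = (V_CC − 0.2 − V_E)/R_C = (5.6 − 0.781)/2.7 = 1.78 mA.
Check: I_B = (3.4 − 0.781)/12 = 0.218 mA, and β·I_B = 32.7 mA > I_C, confirming saturation.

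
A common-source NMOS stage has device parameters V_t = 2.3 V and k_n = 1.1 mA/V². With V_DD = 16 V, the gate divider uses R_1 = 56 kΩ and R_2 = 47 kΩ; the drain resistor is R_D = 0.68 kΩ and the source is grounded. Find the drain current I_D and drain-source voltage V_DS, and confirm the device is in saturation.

V_G = V_DD·R_2/(R_1+R_2) = 16×47/103 = 7.3 V. With the source grounded, V_GS = V_G = 7.3 V.
Assume saturation: I_D = (k_n/2)(V_GS − V_t)² = (1.1/2)×(7.3 − 2.3)² = 0.55×5² = 13.8 mA.
V_DS = V_DD − I_D·R_D = 16 − 13.8×0.68 = 6.65 V.
Saturation requires V_DS ≥ V_GS − V_t = 5 V; 6.65 ≥ 5 ✓.

I_D ≈ 14 mA, V_DS ≈ 6.6 V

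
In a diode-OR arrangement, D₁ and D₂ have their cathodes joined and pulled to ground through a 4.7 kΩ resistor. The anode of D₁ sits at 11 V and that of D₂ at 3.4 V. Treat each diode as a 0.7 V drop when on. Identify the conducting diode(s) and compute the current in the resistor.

Only D₁ conducts; I_R ≈ 2.2 mA

Assume both conduct. Then node N would need to be at both 11−0.7 = 10.3 V and 3.4−0.7 = 2.7 V, which is impossible.
Assume only D₁ conducts: V_N = 11 − 0.7 = 10.3 V, so I_R = 10.3/4.7 = 2.19 mA.
Check D₂: its anode-to-cathode voltage is 3.4 − 10.3 = -6.9 V < 0.7 V, so it is off. The assumption is consistent.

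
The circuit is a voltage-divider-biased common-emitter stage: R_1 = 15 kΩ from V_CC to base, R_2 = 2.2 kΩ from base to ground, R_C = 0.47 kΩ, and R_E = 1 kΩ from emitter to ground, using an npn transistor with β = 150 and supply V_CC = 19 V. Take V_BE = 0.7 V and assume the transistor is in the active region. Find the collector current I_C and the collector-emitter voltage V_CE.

Thevenize the base divider: V_Th = V_CC·R_2/(R_1+R_2) = 19×2.2/17.2 = 2.43 V, R_Th = R_1‖R_2 = 1.92 kΩ.
Base-emitter loop: V_Th = I_B·R_Th + V_BE + (β+1)I_B·R_E, so I_B = (2.43 − 0.7) / (1.92 + 151×1) = 0.0113 mA.
I_C = β·I_B = 150×0.0113 = 1.7 mA, and I_E = (β+1)I_B = 1.71 mA.
V_CE = V_CC − I_C·R_C − I_E·R_E = 19 − 1.7×0.47 − 1.71×1 = 16.5 V.
V_CE = 16.5 V > 0.2 V confirms active-region operation.

I_C ≈ 1.7 mA, V_CE ≈ 16 V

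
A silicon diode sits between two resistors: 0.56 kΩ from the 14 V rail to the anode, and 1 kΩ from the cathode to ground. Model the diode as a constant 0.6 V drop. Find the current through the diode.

The two resistors are in series with the diode, so KVL gives 14 = I·0.56 + 0.6 + I·1.
I = (14 − 0.6) / (0.56 + 1) kΩ = 13.4 / 1.56 = 8.59 mA.

I ≈ 8.6 mA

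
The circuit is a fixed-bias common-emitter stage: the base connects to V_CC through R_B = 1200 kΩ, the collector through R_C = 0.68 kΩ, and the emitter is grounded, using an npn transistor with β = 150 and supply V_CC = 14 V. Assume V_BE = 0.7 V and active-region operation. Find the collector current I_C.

I_C ≈ 1.7 mA

Base loop: V_CC = I_B·R_B + V_BE, so I_B = (14 − 0.7)/1200 kΩ = 0.0111 mA.
In the active region I_C = β·I_B = 150 × 0.0111 = 1.66 mA.
Collector loop: V_CE = V_CC − I_C·R_C = 14 − 1.66×0.68 = 12.9 V.
Since V_CE = 12.9 V > V_CE(sat) ≈ 0.2 V, the transistor is in the active region as assumed.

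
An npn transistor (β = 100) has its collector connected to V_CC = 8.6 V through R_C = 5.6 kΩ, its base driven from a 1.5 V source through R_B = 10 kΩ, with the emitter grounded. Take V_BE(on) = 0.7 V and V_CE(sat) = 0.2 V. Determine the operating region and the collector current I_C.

Assume active: I_B = (1.5 − 0.7)/10 = 0.08 mA, giving I_C = β·I_B = 8 mA.
But then V_CE = 8.6 − 8×5.6 = -36.2 V < V_CE(sat) = 0.2 V — impossible in the active region.
So the transistor is saturated. With V_CE = 0.2 V, I_C = (V_CC − 0.2)/R_C = 8.4/5.6 = 1.5 mA.
Check: β·I_B = 8 mA > I_C = 1.5 mA, confirming saturation.

saturation; I_C ≈ 1.5 mA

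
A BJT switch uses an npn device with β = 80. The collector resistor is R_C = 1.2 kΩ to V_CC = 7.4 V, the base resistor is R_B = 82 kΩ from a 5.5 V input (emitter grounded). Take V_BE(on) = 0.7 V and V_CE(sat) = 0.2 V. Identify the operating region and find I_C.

Assume active. Base-emitter loop: I_B = (V_BB − V_BE)/R_B = (5.5 − 0.7)/82 = 0.0585 mA.
I_C = β·I_B = 80×0.0585 = 4.68 mA.
V_CE = V_CC − I_C·R_C = 7.4 − 4.68×1.2 = 1.78 V > V_CE(sat), so the active-region assumption holds.

active; I_C ≈ 4.7 mA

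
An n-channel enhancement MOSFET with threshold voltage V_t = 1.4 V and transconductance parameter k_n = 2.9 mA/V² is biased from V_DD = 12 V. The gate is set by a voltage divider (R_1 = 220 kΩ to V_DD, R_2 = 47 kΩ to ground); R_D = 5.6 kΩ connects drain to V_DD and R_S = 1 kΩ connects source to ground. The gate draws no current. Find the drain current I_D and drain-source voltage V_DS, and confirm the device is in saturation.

V_G = V_DD·R_2/(R_1+R_2) = 12×47/267 = 2.11 V.
Assume saturation: I_D = (k_n/2)(V_GS − V_t)² with V_GS = V_G − I_D·R_S = 2.11 − 1·I_D.
Substituting gives 1.45·I_D² − 3.07·I_D + 0.736 = 0, with roots I_D = 0.276 or 1.84 mA.
The root I_D = 1.84 mA gives V_GS = 0.274 V ≤ V_t, so take I_D = 0.276 mA.
Then V_GS = 1.84 V and V_DS = V_DD − I_D(R_D+R_S) = 12 − 0.276×6.6 = 10.2 V.
Saturation requires V_DS ≥ V_GS − V_t = 0.436 V; 10.2 ≥ 0.436 ✓.

I_D ≈ 0.28 mA, V_DS ≈ 10 V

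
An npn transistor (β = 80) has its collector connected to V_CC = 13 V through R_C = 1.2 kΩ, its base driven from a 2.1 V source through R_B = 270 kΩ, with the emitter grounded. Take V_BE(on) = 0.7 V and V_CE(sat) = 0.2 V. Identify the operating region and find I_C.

active; I_C ≈ 0.41 mA

Assume active. Base-emitter loop: I_B = (V_BB − V_BE)/R_B = (2.1 − 0.7)/270 = 0.00519 mA.
I_C = β·I_B = 80×0.00519 = 0.415 mA.
V_CE = V_CC − I_C·R_C = 13 − 0.415×1.2 = 12.5 V > V_CE(sat), so the active-region assumption holds.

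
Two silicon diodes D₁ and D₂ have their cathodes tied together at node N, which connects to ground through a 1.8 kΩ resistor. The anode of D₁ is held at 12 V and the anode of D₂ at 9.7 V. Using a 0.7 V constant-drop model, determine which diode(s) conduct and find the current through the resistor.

Assume both conduct. Then node N would need to be at both 12−0.7 = 11.3 V and 9.7−0.7 = 9 V, which is impossible.
Assume only D₁ conducts: V_N = 12 − 0.7 = 11.3 V, so I_R = 11.3/1.8 = 6.28 mA.
Check D₂: its anode-to-cathode voltage is 9.7 − 11.3 = -1.6 V < 0.7 V, so it is off. The assumption is consistent.

Only D₁ conducts; I_R ≈ 6.3 mA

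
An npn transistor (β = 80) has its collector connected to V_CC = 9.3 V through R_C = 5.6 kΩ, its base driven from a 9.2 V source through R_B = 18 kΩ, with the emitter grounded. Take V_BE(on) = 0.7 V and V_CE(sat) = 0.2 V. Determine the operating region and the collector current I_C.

saturation; I_C ≈ 1.6 mA

Assume active: I_B = (9.2 − 0.7)/18 = 0.472 mA, giving I_C = β·I_B = 37.8 mA.
But then V_CE = 9.3 − 37.8×5.6 = -202 V < V_CE(sat) = 0.2 V — impossible in the active region.
So the transistor is saturated. With V_CE = 0.2 V, I_C = (V_CC − 0.2)/R_C = 9.1/5.6 = 1.63 mA.
Check: β·I_B = 37.8 mA > I_C = 1.63 mA, confirming saturation.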